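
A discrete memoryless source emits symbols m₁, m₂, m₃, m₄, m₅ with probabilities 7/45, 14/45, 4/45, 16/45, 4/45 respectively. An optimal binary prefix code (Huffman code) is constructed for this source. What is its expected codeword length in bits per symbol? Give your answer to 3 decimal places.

2.156 bits/symbol

Repeatedly combine the two least-probable nodes; the expected code length is the sum of the merged weights.
merge 4/45 + 4/45 → 8/45
merge 7/45 + 8/45 → 1/3
merge 14/45 + 1/3 → 29/45
merge 16/45 + 29/45 → 1
L = 8/45 + 1/3 + 29/45 + 1 = 97/45 ≈ 2.156 bits/symbol.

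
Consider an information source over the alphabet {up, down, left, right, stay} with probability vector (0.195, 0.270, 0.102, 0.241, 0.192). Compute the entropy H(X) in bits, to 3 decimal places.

2.258 bits

H = −Σ pᵢ log₂ pᵢ.
−0.195·log₂(0.195) = 0.4599
−0.270·log₂(0.270) = 0.5100
−0.102·log₂(0.102) = 0.3359
−0.241·log₂(0.241) = 0.4947
−0.192·log₂(0.192) = 0.4571
Sum ≈ 2.2577 → 2.258 bits.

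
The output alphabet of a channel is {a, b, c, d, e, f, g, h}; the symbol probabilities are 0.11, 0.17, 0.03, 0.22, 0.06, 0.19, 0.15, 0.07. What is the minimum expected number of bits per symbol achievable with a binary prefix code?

2.84 bits/symbol

Repeatedly combine the two least-probable nodes; the expected code length is the sum of the merged weights.
merge 3/100 + 3/50 → 9/100
merge 7/100 + 9/100 → 4/25
merge 11/100 + 3/20 → 13/50
merge 4/25 + 17/100 → 33/100
merge 19/100 + 11/50 → 41/100
merge 13/50 + 33/100 → 59/100
merge 41/100 + 59/100 → 1
L = 9/100 + 4/25 + 13/50 + 33/100 + 41/100 + 59/100 + 1 = 71/25 = 2.84 bits/symbol.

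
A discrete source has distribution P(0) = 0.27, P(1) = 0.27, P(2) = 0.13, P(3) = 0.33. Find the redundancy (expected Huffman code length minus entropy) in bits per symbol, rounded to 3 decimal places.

0.069 bits

Entropy H = −Σ p log₂ p ≈ 1.9305 bits.
Huffman merges: 13/100+27/100→2/5; 27/100+33/100→3/5; 2/5+3/5→1. L = 2 ≈ 2.0000.
L − H = 2.0000 − 1.9305 = 0.069 bits.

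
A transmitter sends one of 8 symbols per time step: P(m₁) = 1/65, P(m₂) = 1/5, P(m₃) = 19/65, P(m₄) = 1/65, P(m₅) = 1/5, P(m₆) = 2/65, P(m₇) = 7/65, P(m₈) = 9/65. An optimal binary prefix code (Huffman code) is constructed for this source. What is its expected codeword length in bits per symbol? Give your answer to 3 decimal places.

2.569 bits/symbol

Repeatedly combine the two least-probable nodes; the expected code length is the sum of the merged weights.
merge 1/65 + 1/65 → 2/65
merge 2/65 + 2/65 → 4/65
merge 4/65 + 7/65 → 11/65
merge 9/65 + 11/65 → 4/13
merge 1/5 + 1/5 → 2/5
merge 19/65 + 4/13 → 3/5
merge 2/5 + 3/5 → 1
L = 2/65 + 4/65 + 11/65 + 4/13 + 2/5 + 3/5 + 1 = 167/65 ≈ 2.569 bits/symbol.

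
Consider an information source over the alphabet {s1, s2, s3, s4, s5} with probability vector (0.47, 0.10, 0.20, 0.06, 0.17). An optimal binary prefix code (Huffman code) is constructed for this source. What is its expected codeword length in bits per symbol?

2.02 bits/symbol

Repeatedly combine the two least-probable nodes; the expected code length is the sum of the merged weights.
merge 3/50 + 1/10 → 4/25
merge 4/25 + 17/100 → 33/100
merge 1/5 + 33/100 → 53/100
merge 47/100 + 53/100 → 1
L = 4/25 + 33/100 + 53/100 + 1 = 101/50 = 2.02 bits/symbol.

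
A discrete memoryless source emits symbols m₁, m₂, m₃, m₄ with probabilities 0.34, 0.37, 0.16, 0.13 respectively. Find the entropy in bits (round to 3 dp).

1.866 bits

H = −Σ pᵢ log₂ pᵢ.
−0.34·log₂(0.34) = 0.5292
−0.37·log₂(0.37) = 0.5307
−0.16·log₂(0.16) = 0.4230
−0.13·log₂(0.13) = 0.3826
Sum ≈ 1.8656 → 1.866 bits.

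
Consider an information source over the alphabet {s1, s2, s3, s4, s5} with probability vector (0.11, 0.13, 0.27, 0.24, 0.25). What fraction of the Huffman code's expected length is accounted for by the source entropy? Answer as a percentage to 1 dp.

99.9%

Entropy H = −Σ p log₂ p ≈ 2.2371 bits.
Huffman merges: 11/100+13/100→6/25; 6/25+6/25→12/25; 1/4+27/100→13/25; 12/25+13/25→1. L = 56/25 ≈ 2.2400.
Efficiency = H/L = 2.2371/2.2400 = 99.9%.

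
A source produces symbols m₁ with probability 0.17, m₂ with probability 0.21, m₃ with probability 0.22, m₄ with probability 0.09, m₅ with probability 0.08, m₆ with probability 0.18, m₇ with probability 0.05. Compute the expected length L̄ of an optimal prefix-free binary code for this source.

2.7 bits/symbol

Repeatedly combine the two least-probable nodes; the expected code length is the sum of the merged weights.
merge 1/20 + 2/25 → 13/100
merge 9/100 + 13/100 → 11/50
merge 17/100 + 9/50 → 7/20
merge 21/100 + 11/50 → 43/100
merge 11/50 + 7/20 → 57/100
merge 43/100 + 57/100 → 1
L = 13/100 + 11/50 + 7/20 + 43/100 + 57/100 + 1 = 27/10 = 2.7 bits/symbol.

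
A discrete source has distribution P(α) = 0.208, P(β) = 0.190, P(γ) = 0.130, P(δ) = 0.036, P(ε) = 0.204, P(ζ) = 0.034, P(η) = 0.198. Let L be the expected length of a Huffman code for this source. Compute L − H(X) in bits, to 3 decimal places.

Entropy H = −Σ p log₂ p ≈ 2.5780 bits.
Huffman merges: 17/500+9/250→7/100; 7/100+13/100→1/5; 19/100+99/500→97/250; 1/5+51/250→101/250; 26/125+97/250→149/250; 101/250+149/250→1. L = 1329/500 ≈ 2.6580.
L − H = 2.6580 − 2.5780 = 0.080 bits.

0.080 bits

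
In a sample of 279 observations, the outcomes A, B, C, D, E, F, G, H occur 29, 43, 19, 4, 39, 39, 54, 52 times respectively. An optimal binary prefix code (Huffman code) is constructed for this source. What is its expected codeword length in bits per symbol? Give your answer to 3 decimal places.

Probabilities are the counts divided by 279.
Repeatedly combine the two least-probable nodes; the expected code length is the sum of the merged weights.
merge 4/279 + 19/279 → 23/279
merge 23/279 + 29/279 → 52/279
merge 13/93 + 13/93 → 26/93
merge 43/279 + 52/279 → 95/279
merge 52/279 + 6/31 → 106/279
merge 26/93 + 95/279 → 173/279
merge 106/279 + 173/279 → 1
L = 23/279 + 52/279 + 26/93 + 95/279 + 106/279 + 173/279 + 1 = 26/9 ≈ 2.889 bits/symbol.

2.889 bits/symbol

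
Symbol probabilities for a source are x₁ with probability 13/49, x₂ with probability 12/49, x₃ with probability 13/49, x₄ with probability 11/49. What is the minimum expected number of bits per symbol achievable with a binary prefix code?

2 bits/symbol

Repeatedly combine the two least-probable nodes; the expected code length is the sum of the merged weights.
merge 11/49 + 12/49 → 23/49
merge 13/49 + 13/49 → 26/49
merge 23/49 + 26/49 → 1
L = 23/49 + 26/49 + 1 = 2 bits/symbol.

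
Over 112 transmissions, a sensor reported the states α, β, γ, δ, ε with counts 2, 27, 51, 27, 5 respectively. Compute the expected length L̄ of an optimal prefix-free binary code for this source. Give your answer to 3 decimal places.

1.911 bits/symbol

Probabilities are the counts divided by 112.
Repeatedly combine the two least-probable nodes; the expected code length is the sum of the merged weights.
merge 1/56 + 5/112 → 1/16
merge 1/16 + 27/112 → 17/56
merge 27/112 + 17/56 → 61/112
merge 51/112 + 61/112 → 1
L = 1/16 + 17/56 + 61/112 + 1 = 107/56 ≈ 1.911 bits/symbol.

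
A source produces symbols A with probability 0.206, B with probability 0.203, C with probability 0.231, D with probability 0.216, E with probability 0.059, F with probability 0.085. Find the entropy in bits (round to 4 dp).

2.4456 bits

H = −Σ pᵢ log₂ pᵢ.
−0.206·log₂(0.206) = 0.4695
−0.203·log₂(0.203) = 0.4670
−0.231·log₂(0.231) = 0.4883
−0.216·log₂(0.216) = 0.4776
−0.059·log₂(0.059) = 0.2409
−0.085·log₂(0.085) = 0.3023
Sum ≈ 2.4456 → 2.4456 bits.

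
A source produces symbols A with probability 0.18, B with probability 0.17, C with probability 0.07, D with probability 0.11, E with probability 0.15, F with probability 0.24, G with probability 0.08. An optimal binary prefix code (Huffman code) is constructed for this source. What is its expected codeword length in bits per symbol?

2.73 bits/symbol

Repeatedly combine the two least-probable nodes; the expected code length is the sum of the merged weights.
merge 7/100 + 2/25 → 3/20
merge 11/100 + 3/20 → 13/50
merge 3/20 + 17/100 → 8/25
merge 9/50 + 6/25 → 21/50
merge 13/50 + 8/25 → 29/50
merge 21/50 + 29/50 → 1
L = 3/20 + 13/50 + 8/25 + 21/50 + 29/50 + 1 = 273/100 = 2.73 bits/symbol.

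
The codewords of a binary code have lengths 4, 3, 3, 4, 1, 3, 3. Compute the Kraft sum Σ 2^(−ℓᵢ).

1.125

With common denominator 2^4 = 16: Σ 2^(−ℓᵢ) = 1/16 + 2/16 + 2/16 + 1/16 + 8/16 + 2/16 + 2/16 = 18/16 = 1.125.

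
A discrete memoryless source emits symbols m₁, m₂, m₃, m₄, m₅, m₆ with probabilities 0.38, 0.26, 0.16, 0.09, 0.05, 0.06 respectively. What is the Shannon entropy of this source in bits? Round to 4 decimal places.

2.2310 bits

H = −Σ pᵢ log₂ pᵢ.
−0.38·log₂(0.38) = 0.5305
−0.26·log₂(0.26) = 0.5053
−0.16·log₂(0.16) = 0.4230
−0.09·log₂(0.09) = 0.3127
−0.05·log₂(0.05) = 0.2161
−0.06·log₂(0.06) = 0.2435
Sum ≈ 2.2310 → 2.2310 bits.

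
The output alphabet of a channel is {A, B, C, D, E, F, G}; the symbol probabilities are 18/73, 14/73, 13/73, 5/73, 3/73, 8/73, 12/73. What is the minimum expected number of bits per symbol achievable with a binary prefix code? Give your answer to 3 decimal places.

2.671 bits/symbol

Repeatedly combine the two least-probable nodes; the expected code length is the sum of the merged weights.
merge 3/73 + 5/73 → 8/73
merge 8/73 + 8/73 → 16/73
merge 12/73 + 13/73 → 25/73
merge 14/73 + 16/73 → 30/73
merge 18/73 + 25/73 → 43/73
merge 30/73 + 43/73 → 1
L = 8/73 + 16/73 + 25/73 + 30/73 + 43/73 + 1 = 195/73 ≈ 2.671 bits/symbol.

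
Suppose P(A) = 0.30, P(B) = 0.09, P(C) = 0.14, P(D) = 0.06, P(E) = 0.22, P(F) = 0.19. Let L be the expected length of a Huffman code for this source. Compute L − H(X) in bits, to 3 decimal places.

Entropy H = −Σ p log₂ p ≈ 2.4102 bits.
Huffman merges: 3/50+9/100→3/20; 7/50+3/20→29/100; 19/100+11/50→41/100; 29/100+3/10→59/100; 41/100+59/100→1. L = 61/25 ≈ 2.4400.
L − H = 2.4400 − 2.4102 = 0.030 bits.

0.030 bits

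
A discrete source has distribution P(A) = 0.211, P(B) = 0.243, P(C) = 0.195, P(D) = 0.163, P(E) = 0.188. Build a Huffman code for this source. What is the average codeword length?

2.351 bits/symbol

Repeatedly combine the two least-probable nodes; the expected code length is the sum of the merged weights.
merge 163/1000 + 47/250 → 351/1000
merge 39/200 + 211/1000 → 203/500
merge 243/1000 + 351/1000 → 297/500
merge 203/500 + 297/500 → 1
L = 351/1000 + 203/500 + 297/500 + 1 = 2351/1000 = 2.351 bits/symbol.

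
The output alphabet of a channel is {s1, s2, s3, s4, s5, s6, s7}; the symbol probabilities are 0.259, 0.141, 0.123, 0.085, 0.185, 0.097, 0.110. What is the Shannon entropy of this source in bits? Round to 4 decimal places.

2.7046 bits

H = −Σ pᵢ log₂ pᵢ.
−0.259·log₂(0.259) = 0.5048
−0.141·log₂(0.141) = 0.3985
−0.123·log₂(0.123) = 0.3719
−0.085·log₂(0.085) = 0.3023
−0.185·log₂(0.185) = 0.4504
−0.097·log₂(0.097) = 0.3265
−0.110·log₂(0.110) = 0.3503
Sum ≈ 2.7046 → 2.7046 bits.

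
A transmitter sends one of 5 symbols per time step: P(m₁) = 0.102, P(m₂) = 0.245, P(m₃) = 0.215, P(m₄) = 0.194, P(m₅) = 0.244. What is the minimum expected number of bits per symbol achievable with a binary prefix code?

Repeatedly combine the two least-probable nodes; the expected code length is the sum of the merged weights.
merge 51/500 + 97/500 → 37/125
merge 43/200 + 61/250 → 459/1000
merge 49/200 + 37/125 → 541/1000
merge 459/1000 + 541/1000 → 1
L = 37/125 + 459/1000 + 541/1000 + 1 = 287/125 = 2.296 bits/symbol.

2.296 bits/symbol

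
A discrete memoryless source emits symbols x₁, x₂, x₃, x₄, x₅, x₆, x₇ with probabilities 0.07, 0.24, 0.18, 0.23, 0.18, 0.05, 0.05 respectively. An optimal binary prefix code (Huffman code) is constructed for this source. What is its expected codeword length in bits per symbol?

Repeatedly combine the two least-probable nodes; the expected code length is the sum of the merged weights.
merge 1/20 + 1/20 → 1/10
merge 7/100 + 1/10 → 17/100
merge 17/100 + 9/50 → 7/20
merge 9/50 + 23/100 → 41/100
merge 6/25 + 7/20 → 59/100
merge 41/100 + 59/100 → 1
L = 1/10 + 17/100 + 7/20 + 41/100 + 59/100 + 1 = 131/50 = 2.62 bits/symbol.

2.62 bits/symbol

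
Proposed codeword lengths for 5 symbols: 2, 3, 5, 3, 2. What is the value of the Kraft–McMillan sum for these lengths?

With common denominator 2^5 = 32: Σ 2^(−ℓᵢ) = 8/32 + 4/32 + 1/32 + 4/32 + 8/32 = 25/32 = 0.78125.

0.78125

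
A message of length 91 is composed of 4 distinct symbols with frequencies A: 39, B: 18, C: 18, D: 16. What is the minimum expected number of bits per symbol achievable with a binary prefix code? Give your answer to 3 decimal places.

1.945 bits/symbol

Probabilities are the counts divided by 91.
Repeatedly combine the two least-probable nodes; the expected code length is the sum of the merged weights.
merge 16/91 + 18/91 → 34/91
merge 18/91 + 34/91 → 4/7
merge 3/7 + 4/7 → 1
L = 34/91 + 4/7 + 1 = 177/91 ≈ 1.945 bits/symbol.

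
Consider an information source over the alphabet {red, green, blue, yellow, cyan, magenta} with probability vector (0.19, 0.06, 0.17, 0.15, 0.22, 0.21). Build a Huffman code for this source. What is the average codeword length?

Repeatedly combine the two least-probable nodes; the expected code length is the sum of the merged weights.
merge 3/50 + 3/20 → 21/100
merge 17/100 + 19/100 → 9/25
merge 21/100 + 21/100 → 21/50
merge 11/50 + 9/25 → 29/50
merge 21/50 + 29/50 → 1
L = 21/100 + 9/25 + 21/50 + 29/50 + 1 = 257/100 = 2.57 bits/symbol.

2.57 bits/symbol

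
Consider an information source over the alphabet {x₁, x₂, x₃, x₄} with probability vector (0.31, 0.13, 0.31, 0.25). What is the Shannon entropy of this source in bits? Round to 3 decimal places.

H = −Σ pᵢ log₂ pᵢ.
−0.31·log₂(0.31) = 0.5238
−0.13·log₂(0.13) = 0.3826
−0.31·log₂(0.31) = 0.5238
−0.25·log₂(0.25) = 0.5000
Sum ≈ 1.9302 → 1.930 bits.

1.930 bits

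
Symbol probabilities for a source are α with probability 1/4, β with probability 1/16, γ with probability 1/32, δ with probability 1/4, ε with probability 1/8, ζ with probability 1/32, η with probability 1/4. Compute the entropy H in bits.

Each probability is a power of 1/2, so log₂(1/p) is an integer.
H = Σ p·log₂(1/p) = 1/4·2 + 1/16·4 + 1/32·5 + 1/4·2 + 1/8·3 + 1/32·5 + 1/4·2 = 2.4375 bits.

2.4375 bits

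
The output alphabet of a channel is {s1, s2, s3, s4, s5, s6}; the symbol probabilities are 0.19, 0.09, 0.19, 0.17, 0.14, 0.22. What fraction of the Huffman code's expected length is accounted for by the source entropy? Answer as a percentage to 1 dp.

97.9%

Entropy H = −Σ p log₂ p ≈ 2.5354 bits.
Huffman merges: 9/100+7/50→23/100; 17/100+19/100→9/25; 19/100+11/50→41/100; 23/100+9/25→59/100; 41/100+59/100→1. L = 259/100 ≈ 2.5900.
Efficiency = H/L = 2.5354/2.5900 = 97.9%.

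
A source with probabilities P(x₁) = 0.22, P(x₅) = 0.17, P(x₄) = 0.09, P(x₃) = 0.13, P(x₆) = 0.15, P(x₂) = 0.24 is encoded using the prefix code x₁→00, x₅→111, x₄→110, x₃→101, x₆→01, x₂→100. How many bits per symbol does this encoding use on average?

2.63 bits/symbol

L̄ = Σ pᵢ·ℓᵢ = 0.22·2 + 0.17·3 + 0.09·3 + 0.13·3 + 0.15·2 + 0.24·3 = 2.63 bits/symbol.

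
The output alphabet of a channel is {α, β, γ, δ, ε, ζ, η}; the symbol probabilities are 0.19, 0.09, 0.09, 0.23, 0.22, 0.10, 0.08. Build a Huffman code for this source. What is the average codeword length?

2.72 bits/symbol

Repeatedly combine the two least-probable nodes; the expected code length is the sum of the merged weights.
merge 2/25 + 9/100 → 17/100
merge 9/100 + 1/10 → 19/100
merge 17/100 + 19/100 → 9/25
merge 19/100 + 11/50 → 41/100
merge 23/100 + 9/25 → 59/100
merge 41/100 + 59/100 → 1
L = 17/100 + 19/100 + 9/25 + 41/100 + 59/100 + 1 = 68/25 = 2.72 bits/symbol.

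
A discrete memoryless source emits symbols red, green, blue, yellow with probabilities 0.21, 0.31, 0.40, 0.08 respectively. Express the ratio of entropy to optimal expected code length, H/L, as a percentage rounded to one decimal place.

96.1%

Entropy H = −Σ p log₂ p ≈ 1.8169 bits.
Huffman merges: 2/25+21/100→29/100; 29/100+31/100→3/5; 2/5+3/5→1. L = 189/100 ≈ 1.8900.
Efficiency = H/L = 1.8169/1.8900 = 96.1%.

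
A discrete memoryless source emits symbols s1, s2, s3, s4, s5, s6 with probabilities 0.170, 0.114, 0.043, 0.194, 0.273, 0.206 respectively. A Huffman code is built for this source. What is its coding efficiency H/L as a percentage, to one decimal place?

97.7%

Entropy H = −Σ p log₂ p ≈ 2.4268 bits.
Huffman merges: 43/1000+57/500→157/1000; 157/1000+17/100→327/1000; 97/500+103/500→2/5; 273/1000+327/1000→3/5; 2/5+3/5→1. L = 621/250 ≈ 2.4840.
Efficiency = H/L = 2.4268/2.4840 = 97.7%.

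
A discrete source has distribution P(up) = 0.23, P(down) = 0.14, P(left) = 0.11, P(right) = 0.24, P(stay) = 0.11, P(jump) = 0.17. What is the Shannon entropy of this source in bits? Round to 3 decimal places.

2.514 bits

H = −Σ pᵢ log₂ pᵢ.
−0.23·log₂(0.23) = 0.4877
−0.14·log₂(0.14) = 0.3971
−0.11·log₂(0.11) = 0.3503
−0.24·log₂(0.24) = 0.4941
−0.11·log₂(0.11) = 0.3503
−0.17·log₂(0.17) = 0.4346
Sum ≈ 2.5141 → 2.514 bits.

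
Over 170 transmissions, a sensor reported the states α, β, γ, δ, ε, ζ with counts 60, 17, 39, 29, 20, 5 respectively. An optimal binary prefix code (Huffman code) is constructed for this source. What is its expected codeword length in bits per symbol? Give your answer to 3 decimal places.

Probabilities are the counts divided by 170.
Repeatedly combine the two least-probable nodes; the expected code length is the sum of the merged weights.
merge 1/34 + 1/10 → 11/85
merge 2/17 + 11/85 → 21/85
merge 29/170 + 39/170 → 2/5
merge 21/85 + 6/17 → 3/5
merge 2/5 + 3/5 → 1
L = 11/85 + 21/85 + 2/5 + 3/5 + 1 = 202/85 ≈ 2.376 bits/symbol.

2.376 bits/symbol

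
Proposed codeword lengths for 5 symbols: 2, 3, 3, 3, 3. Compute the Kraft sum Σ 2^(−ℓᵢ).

With common denominator 2^3 = 8: Σ 2^(−ℓᵢ) = 2/8 + 1/8 + 1/8 + 1/8 + 1/8 = 6/8 = 0.75.

0.75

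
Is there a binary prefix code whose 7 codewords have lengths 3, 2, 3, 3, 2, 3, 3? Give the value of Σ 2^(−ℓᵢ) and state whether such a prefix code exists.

With common denominator 2^3 = 8: Σ 2^(−ℓᵢ) = 1/8 + 2/8 + 1/8 + 1/8 + 2/8 + 1/8 + 1/8 = 9/8 = 1.125.
Kraft's inequality requires Σ ≤ 1; here Σ = 1.125 > 1, so no such prefix code exists.

1.125; no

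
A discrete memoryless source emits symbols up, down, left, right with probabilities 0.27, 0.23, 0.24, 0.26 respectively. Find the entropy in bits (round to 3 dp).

H = −Σ pᵢ log₂ pᵢ.
−0.27·log₂(0.27) = 0.5100
−0.23·log₂(0.23) = 0.4877
−0.24·log₂(0.24) = 0.4941
−0.26·log₂(0.26) = 0.5053
Sum ≈ 1.9971 → 1.997 bits.

1.997 bits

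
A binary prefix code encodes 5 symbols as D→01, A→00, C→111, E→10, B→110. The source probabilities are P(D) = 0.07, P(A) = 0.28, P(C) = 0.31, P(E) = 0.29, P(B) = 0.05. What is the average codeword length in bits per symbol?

L̄ = Σ pᵢ·ℓᵢ = 0.07·2 + 0.28·2 + 0.31·3 + 0.29·2 + 0.05·3 = 2.36 bits/symbol.

2.36 bits/symbol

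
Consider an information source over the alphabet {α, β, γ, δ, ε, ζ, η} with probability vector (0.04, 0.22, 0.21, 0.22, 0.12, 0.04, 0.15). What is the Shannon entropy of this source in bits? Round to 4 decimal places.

H = −Σ pᵢ log₂ pᵢ.
−0.04·log₂(0.04) = 0.1858
−0.22·log₂(0.22) = 0.4806
−0.21·log₂(0.21) = 0.4728
−0.22·log₂(0.22) = 0.4806
−0.12·log₂(0.12) = 0.3671
−0.04·log₂(0.04) = 0.1858
−0.15·log₂(0.15) = 0.4105
Sum ≈ 2.5831 → 2.5831 bits.

2.5831 bits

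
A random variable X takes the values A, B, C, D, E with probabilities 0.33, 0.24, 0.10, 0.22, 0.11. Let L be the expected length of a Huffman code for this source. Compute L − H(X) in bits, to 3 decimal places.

Entropy H = −Σ p log₂ p ≈ 2.1850 bits.
Huffman merges: 1/10+11/100→21/100; 21/100+11/50→43/100; 6/25+33/100→57/100; 43/100+57/100→1. L = 221/100 ≈ 2.2100.
L − H = 2.2100 − 2.1850 = 0.025 bits.

0.025 bits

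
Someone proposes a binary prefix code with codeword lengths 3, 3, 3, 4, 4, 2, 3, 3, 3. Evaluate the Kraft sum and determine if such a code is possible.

With common denominator 2^4 = 16: Σ 2^(−ℓᵢ) = 2/16 + 2/16 + 2/16 + 1/16 + 1/16 + 4/16 + 2/16 + 2/16 + 2/16 = 18/16 = 1.125.
Kraft's inequality requires Σ ≤ 1; here Σ = 1.125 > 1, so no such prefix code exists.

1.125; no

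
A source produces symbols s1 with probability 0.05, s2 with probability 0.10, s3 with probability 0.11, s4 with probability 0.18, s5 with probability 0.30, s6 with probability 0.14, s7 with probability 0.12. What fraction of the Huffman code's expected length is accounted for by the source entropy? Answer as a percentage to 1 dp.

Entropy H = −Σ p log₂ p ≈ 2.6292 bits.
Huffman merges: 1/20+1/10→3/20; 11/100+3/25→23/100; 7/50+3/20→29/100; 9/50+23/100→41/100; 29/100+3/10→59/100; 41/100+59/100→1. L = 267/100 ≈ 2.6700.
Efficiency = H/L = 2.6292/2.6700 = 98.5%.

98.5%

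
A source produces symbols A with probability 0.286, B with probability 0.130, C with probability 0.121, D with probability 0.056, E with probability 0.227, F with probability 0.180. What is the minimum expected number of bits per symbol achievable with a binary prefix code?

Repeatedly combine the two least-probable nodes; the expected code length is the sum of the merged weights.
merge 7/125 + 121/1000 → 177/1000
merge 13/100 + 177/1000 → 307/1000
merge 9/50 + 227/1000 → 407/1000
merge 143/500 + 307/1000 → 593/1000
merge 407/1000 + 593/1000 → 1
L = 177/1000 + 307/1000 + 407/1000 + 593/1000 + 1 = 621/250 = 2.484 bits/symbol.

2.484 bits/symbol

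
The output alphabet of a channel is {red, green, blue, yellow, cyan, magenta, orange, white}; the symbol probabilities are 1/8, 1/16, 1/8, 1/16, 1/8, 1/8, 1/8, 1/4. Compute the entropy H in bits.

Each probability is a power of 1/2, so log₂(1/p) is an integer.
H = Σ p·log₂(1/p) = 1/8·3 + 1/16·4 + 1/8·3 + 1/16·4 + 1/8·3 + 1/8·3 + 1/8·3 + 1/4·2 = 2.875 bits.

2.875 bits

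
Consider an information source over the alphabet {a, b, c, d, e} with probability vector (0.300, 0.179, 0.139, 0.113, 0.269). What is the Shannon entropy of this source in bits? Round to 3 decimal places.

2.226 bits

H = −Σ pᵢ log₂ pᵢ.
−0.300·log₂(0.300) = 0.5211
−0.179·log₂(0.179) = 0.4443
−0.139·log₂(0.139) = 0.3957
−0.113·log₂(0.113) = 0.3555
−0.269·log₂(0.269) = 0.5096
Sum ≈ 2.2261 → 2.226 bits.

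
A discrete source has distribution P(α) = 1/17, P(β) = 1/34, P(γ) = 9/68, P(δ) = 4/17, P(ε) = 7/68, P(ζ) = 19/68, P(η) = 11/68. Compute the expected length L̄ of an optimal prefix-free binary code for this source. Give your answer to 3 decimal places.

Repeatedly combine the two least-probable nodes; the expected code length is the sum of the merged weights.
merge 1/34 + 1/17 → 3/34
merge 3/34 + 7/68 → 13/68
merge 9/68 + 11/68 → 5/17
merge 13/68 + 4/17 → 29/68
merge 19/68 + 5/17 → 39/68
merge 29/68 + 39/68 → 1
L = 3/34 + 13/68 + 5/17 + 29/68 + 39/68 + 1 = 175/68 ≈ 2.574 bits/symbol.

2.574 bits/symbol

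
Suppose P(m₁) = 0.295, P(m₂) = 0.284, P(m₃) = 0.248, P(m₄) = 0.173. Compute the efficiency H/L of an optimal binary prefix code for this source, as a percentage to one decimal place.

Entropy H = −Σ p log₂ p ≈ 1.9721 bits.
Huffman merges: 173/1000+31/125→421/1000; 71/250+59/200→579/1000; 421/1000+579/1000→1. L = 2 ≈ 2.0000.
Efficiency = H/L = 1.9721/2.0000 = 98.6%.

98.6%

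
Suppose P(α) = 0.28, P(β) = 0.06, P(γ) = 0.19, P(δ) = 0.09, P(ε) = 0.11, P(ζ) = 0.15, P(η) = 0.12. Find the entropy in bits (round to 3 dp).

2.654 bits

H = −Σ pᵢ log₂ pᵢ.
−0.28·log₂(0.28) = 0.5142
−0.06·log₂(0.06) = 0.2435
−0.19·log₂(0.19) = 0.4552
−0.09·log₂(0.09) = 0.3127
−0.11·log₂(0.11) = 0.3503
−0.15·log₂(0.15) = 0.4105
−0.12·log₂(0.12) = 0.3671
Sum ≈ 2.6535 → 2.654 bits.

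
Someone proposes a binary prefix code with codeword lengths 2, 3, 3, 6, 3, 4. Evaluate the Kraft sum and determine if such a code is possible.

0.703125; yes

With common denominator 2^6 = 64: Σ 2^(−ℓᵢ) = 16/64 + 8/64 + 8/64 + 1/64 + 8/64 + 4/64 = 45/64 = 0.703125.
Kraft's inequality requires Σ ≤ 1; here Σ = 0.703125 ≤ 1, so such a prefix code exists.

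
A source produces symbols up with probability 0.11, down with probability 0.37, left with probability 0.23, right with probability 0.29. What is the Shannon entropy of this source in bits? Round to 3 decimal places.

1.887 bits

H = −Σ pᵢ log₂ pᵢ.
−0.11·log₂(0.11) = 0.3503
−0.37·log₂(0.37) = 0.5307
−0.23·log₂(0.23) = 0.4877
−0.29·log₂(0.29) = 0.5179
Sum ≈ 1.8866 → 1.887 bits.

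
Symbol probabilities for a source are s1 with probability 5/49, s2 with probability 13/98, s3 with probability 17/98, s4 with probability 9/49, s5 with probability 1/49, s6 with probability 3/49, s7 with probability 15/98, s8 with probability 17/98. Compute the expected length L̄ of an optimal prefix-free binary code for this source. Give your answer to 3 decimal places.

2.898 bits/symbol

Repeatedly combine the two least-probable nodes; the expected code length is the sum of the merged weights.
merge 1/49 + 3/49 → 4/49
merge 4/49 + 5/49 → 9/49
merge 13/98 + 15/98 → 2/7
merge 17/98 + 17/98 → 17/49
merge 9/49 + 9/49 → 18/49
merge 2/7 + 17/49 → 31/49
merge 18/49 + 31/49 → 1
L = 4/49 + 9/49 + 2/7 + 17/49 + 18/49 + 31/49 + 1 = 142/49 ≈ 2.898 bits/symbol.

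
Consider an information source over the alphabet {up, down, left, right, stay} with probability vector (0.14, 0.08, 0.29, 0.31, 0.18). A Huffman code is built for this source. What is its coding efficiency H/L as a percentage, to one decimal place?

98.0%

Entropy H = −Σ p log₂ p ≈ 2.1756 bits.
Huffman merges: 2/25+7/50→11/50; 9/50+11/50→2/5; 29/100+31/100→3/5; 2/5+3/5→1. L = 111/50 ≈ 2.2200.
Efficiency = H/L = 2.1756/2.2200 = 98.0%.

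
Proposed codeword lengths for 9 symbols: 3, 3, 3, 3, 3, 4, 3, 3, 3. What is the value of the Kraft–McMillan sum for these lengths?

With common denominator 2^4 = 16: Σ 2^(−ℓᵢ) = 2/16 + 2/16 + 2/16 + 2/16 + 2/16 + 1/16 + 2/16 + 2/16 + 2/16 = 17/16 = 1.0625.

1.0625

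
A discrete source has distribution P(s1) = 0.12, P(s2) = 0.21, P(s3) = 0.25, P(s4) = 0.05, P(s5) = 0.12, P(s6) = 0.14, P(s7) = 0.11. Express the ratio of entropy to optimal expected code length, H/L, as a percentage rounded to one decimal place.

98.9%

Entropy H = −Σ p log₂ p ≈ 2.6705 bits.
Huffman merges: 1/20+11/100→4/25; 3/25+3/25→6/25; 7/50+4/25→3/10; 21/100+6/25→9/20; 1/4+3/10→11/20; 9/20+11/20→1. L = 27/10 ≈ 2.7000.
Efficiency = H/L = 2.6705/2.7000 = 98.9%.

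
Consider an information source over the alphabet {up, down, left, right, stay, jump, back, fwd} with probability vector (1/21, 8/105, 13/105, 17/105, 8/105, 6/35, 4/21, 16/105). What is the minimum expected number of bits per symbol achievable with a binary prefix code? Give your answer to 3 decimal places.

Repeatedly combine the two least-probable nodes; the expected code length is the sum of the merged weights.
merge 1/21 + 8/105 → 13/105
merge 8/105 + 13/105 → 1/5
merge 13/105 + 16/105 → 29/105
merge 17/105 + 6/35 → 1/3
merge 4/21 + 1/5 → 41/105
merge 29/105 + 1/3 → 64/105
merge 41/105 + 64/105 → 1
L = 13/105 + 1/5 + 29/105 + 1/3 + 41/105 + 64/105 + 1 = 44/15 ≈ 2.933 bits/symbol.

2.933 bits/symbol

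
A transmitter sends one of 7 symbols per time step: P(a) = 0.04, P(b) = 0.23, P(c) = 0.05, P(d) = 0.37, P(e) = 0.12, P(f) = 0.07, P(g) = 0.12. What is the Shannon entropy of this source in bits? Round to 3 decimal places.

H = −Σ pᵢ log₂ pᵢ.
−0.04·log₂(0.04) = 0.1858
−0.23·log₂(0.23) = 0.4877
−0.05·log₂(0.05) = 0.2161
−0.37·log₂(0.37) = 0.5307
−0.12·log₂(0.12) = 0.3671
−0.07·log₂(0.07) = 0.2686
−0.12·log₂(0.12) = 0.3671
Sum ≈ 2.4229 → 2.423 bits.

2.423 bits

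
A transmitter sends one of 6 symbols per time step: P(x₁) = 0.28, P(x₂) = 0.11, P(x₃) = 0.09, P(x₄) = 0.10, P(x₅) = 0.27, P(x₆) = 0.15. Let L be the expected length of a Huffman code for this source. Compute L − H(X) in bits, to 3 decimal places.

0.020 bits

Entropy H = −Σ p log₂ p ≈ 2.4299 bits.
Huffman merges: 9/100+1/10→19/100; 11/100+3/20→13/50; 19/100+13/50→9/20; 27/100+7/25→11/20; 9/20+11/20→1. L = 49/20 ≈ 2.4500.
L − H = 2.4500 − 2.4299 = 0.020 bits.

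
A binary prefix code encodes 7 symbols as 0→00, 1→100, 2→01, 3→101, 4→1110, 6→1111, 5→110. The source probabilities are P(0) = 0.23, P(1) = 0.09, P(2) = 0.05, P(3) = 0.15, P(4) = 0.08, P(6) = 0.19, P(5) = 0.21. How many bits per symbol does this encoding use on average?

2.99 bits/symbol

L̄ = Σ pᵢ·ℓᵢ = 0.23·2 + 0.09·3 + 0.05·2 + 0.15·3 + 0.08·4 + 0.19·4 + 0.21·3 = 2.99 bits/symbol.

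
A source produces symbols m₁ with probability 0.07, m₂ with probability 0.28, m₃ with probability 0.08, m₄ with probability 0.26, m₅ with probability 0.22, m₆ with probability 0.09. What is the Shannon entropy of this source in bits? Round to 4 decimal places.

2.3728 bits

H = −Σ pᵢ log₂ pᵢ.
−0.07·log₂(0.07) = 0.2686
−0.28·log₂(0.28) = 0.5142
−0.08·log₂(0.08) = 0.2915
−0.26·log₂(0.26) = 0.5053
−0.22·log₂(0.22) = 0.4806
−0.09·log₂(0.09) = 0.3127
Sum ≈ 2.3728 → 2.3728 bits.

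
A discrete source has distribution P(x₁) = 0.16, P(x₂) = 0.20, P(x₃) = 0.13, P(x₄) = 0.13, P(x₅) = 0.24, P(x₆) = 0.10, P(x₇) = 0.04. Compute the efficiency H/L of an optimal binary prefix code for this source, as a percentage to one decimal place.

Entropy H = −Σ p log₂ p ≈ 2.6648 bits.
Huffman merges: 1/25+1/10→7/50; 13/100+13/100→13/50; 7/50+4/25→3/10; 1/5+6/25→11/25; 13/50+3/10→14/25; 11/25+14/25→1. L = 27/10 ≈ 2.7000.
Efficiency = H/L = 2.6648/2.7000 = 98.7%.

98.7%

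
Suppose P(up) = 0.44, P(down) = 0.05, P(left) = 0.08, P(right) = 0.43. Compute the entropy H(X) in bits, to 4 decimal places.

H = −Σ pᵢ log₂ pᵢ.
−0.44·log₂(0.44) = 0.5211
−0.05·log₂(0.05) = 0.2161
−0.08·log₂(0.08) = 0.2915
−0.43·log₂(0.43) = 0.5236
Sum ≈ 1.5523 → 1.5523 bits.

1.5523 bits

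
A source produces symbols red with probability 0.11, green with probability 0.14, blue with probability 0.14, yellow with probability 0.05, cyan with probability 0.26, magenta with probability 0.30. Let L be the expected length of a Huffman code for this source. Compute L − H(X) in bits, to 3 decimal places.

0.053 bits

Entropy H = −Σ p log₂ p ≈ 2.3870 bits.
Huffman merges: 1/20+11/100→4/25; 7/50+7/50→7/25; 4/25+13/50→21/50; 7/25+3/10→29/50; 21/50+29/50→1. L = 61/25 ≈ 2.4400.
L − H = 2.4400 − 2.3870 = 0.053 bits.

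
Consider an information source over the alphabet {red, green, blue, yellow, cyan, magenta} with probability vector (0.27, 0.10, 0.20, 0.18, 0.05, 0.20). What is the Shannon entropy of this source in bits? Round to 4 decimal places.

2.4324 bits

H = −Σ pᵢ log₂ pᵢ.
−0.27·log₂(0.27) = 0.5100
−0.10·log₂(0.10) = 0.3322
−0.20·log₂(0.20) = 0.4644
−0.18·log₂(0.18) = 0.4453
−0.05·log₂(0.05) = 0.2161
−0.20·log₂(0.20) = 0.4644
Sum ≈ 2.4324 → 2.4324 bits.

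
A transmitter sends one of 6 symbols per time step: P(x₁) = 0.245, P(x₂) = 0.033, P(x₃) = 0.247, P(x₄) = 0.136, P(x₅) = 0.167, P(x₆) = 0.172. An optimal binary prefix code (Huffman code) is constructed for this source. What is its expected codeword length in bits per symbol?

2.505 bits/symbol

Repeatedly combine the two least-probable nodes; the expected code length is the sum of the merged weights.
merge 33/1000 + 17/125 → 169/1000
merge 167/1000 + 169/1000 → 42/125
merge 43/250 + 49/200 → 417/1000
merge 247/1000 + 42/125 → 583/1000
merge 417/1000 + 583/1000 → 1
L = 169/1000 + 42/125 + 417/1000 + 583/1000 + 1 = 501/200 = 2.505 bits/symbol.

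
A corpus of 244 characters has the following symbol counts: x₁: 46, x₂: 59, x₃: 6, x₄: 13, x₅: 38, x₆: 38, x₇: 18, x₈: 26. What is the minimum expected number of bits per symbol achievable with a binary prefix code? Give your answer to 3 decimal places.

2.799 bits/symbol

Probabilities are the counts divided by 244.
Repeatedly combine the two least-probable nodes; the expected code length is the sum of the merged weights.
merge 3/122 + 13/244 → 19/244
merge 9/122 + 19/244 → 37/244
merge 13/122 + 37/244 → 63/244
merge 19/122 + 19/122 → 19/61
merge 23/122 + 59/244 → 105/244
merge 63/244 + 19/61 → 139/244
merge 105/244 + 139/244 → 1
L = 19/244 + 37/244 + 63/244 + 19/61 + 105/244 + 139/244 + 1 = 683/244 ≈ 2.799 bits/symbol.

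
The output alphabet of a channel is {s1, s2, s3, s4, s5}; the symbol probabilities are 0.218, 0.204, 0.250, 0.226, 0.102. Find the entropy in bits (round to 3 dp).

2.268 bits

H = −Σ pᵢ log₂ pᵢ.
−0.218·log₂(0.218) = 0.4791
−0.204·log₂(0.204) = 0.4678
−0.250·log₂(0.250) = 0.5000
−0.226·log₂(0.226) = 0.4849
−0.102·log₂(0.102) = 0.3359
Sum ≈ 2.2678 → 2.268 bits.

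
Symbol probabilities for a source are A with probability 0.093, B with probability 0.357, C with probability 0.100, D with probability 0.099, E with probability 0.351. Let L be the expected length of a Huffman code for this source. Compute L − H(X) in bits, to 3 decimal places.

0.085 bits

Entropy H = −Σ p log₂ p ≈ 2.0418 bits.
Huffman merges: 93/1000+99/1000→24/125; 1/10+24/125→73/250; 73/250+351/1000→643/1000; 357/1000+643/1000→1. L = 2127/1000 ≈ 2.1270.
L − H = 2.1270 − 2.0418 = 0.085 bits.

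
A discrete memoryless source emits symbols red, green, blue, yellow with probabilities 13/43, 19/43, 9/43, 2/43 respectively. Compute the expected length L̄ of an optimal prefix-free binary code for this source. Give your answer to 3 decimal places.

Repeatedly combine the two least-probable nodes; the expected code length is the sum of the merged weights.
merge 2/43 + 9/43 → 11/43
merge 11/43 + 13/43 → 24/43
merge 19/43 + 24/43 → 1
L = 11/43 + 24/43 + 1 = 78/43 ≈ 1.814 bits/symbol.

1.814 bits/symbol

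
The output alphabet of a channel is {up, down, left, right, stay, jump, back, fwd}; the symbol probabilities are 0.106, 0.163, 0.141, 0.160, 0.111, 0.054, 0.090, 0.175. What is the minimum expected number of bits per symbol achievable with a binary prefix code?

Repeatedly combine the two least-probable nodes; the expected code length is the sum of the merged weights.
merge 27/500 + 9/100 → 18/125
merge 53/500 + 111/1000 → 217/1000
merge 141/1000 + 18/125 → 57/200
merge 4/25 + 163/1000 → 323/1000
merge 7/40 + 217/1000 → 49/125
merge 57/200 + 323/1000 → 76/125
merge 49/125 + 76/125 → 1
L = 18/125 + 217/1000 + 57/200 + 323/1000 + 49/125 + 76/125 + 1 = 2969/1000 = 2.969 bits/symbol.

2.969 bits/symbol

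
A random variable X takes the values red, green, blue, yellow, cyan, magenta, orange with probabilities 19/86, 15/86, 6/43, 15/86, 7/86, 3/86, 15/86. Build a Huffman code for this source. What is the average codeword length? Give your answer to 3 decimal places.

Repeatedly combine the two least-probable nodes; the expected code length is the sum of the merged weights.
merge 3/86 + 7/86 → 5/43
merge 5/43 + 6/43 → 11/43
merge 15/86 + 15/86 → 15/43
merge 15/86 + 19/86 → 17/43
merge 11/43 + 15/43 → 26/43
merge 17/43 + 26/43 → 1
L = 5/43 + 11/43 + 15/43 + 17/43 + 26/43 + 1 = 117/43 ≈ 2.721 bits/symbol.

2.721 bits/symbol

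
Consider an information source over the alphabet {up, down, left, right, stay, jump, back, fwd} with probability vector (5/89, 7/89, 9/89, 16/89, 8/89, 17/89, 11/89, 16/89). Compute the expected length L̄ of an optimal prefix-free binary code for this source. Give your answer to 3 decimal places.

2.944 bits/symbol

Repeatedly combine the two least-probable nodes; the expected code length is the sum of the merged weights.
merge 5/89 + 7/89 → 12/89
merge 8/89 + 9/89 → 17/89
merge 11/89 + 12/89 → 23/89
merge 16/89 + 16/89 → 32/89
merge 17/89 + 17/89 → 34/89
merge 23/89 + 32/89 → 55/89
merge 34/89 + 55/89 → 1
L = 12/89 + 17/89 + 23/89 + 32/89 + 34/89 + 55/89 + 1 = 262/89 ≈ 2.944 bits/symbol.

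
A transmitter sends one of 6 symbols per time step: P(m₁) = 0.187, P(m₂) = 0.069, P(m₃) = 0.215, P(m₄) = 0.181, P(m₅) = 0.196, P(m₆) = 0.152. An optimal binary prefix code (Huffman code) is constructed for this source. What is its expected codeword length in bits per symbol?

2.589 bits/symbol

Repeatedly combine the two least-probable nodes; the expected code length is the sum of the merged weights.
merge 69/1000 + 19/125 → 221/1000
merge 181/1000 + 187/1000 → 46/125
merge 49/250 + 43/200 → 411/1000
merge 221/1000 + 46/125 → 589/1000
merge 411/1000 + 589/1000 → 1
L = 221/1000 + 46/125 + 411/1000 + 589/1000 + 1 = 2589/1000 = 2.589 bits/symbol.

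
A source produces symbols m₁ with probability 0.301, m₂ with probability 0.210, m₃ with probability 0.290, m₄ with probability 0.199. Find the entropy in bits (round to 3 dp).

1.976 bits

H = −Σ pᵢ log₂ pᵢ.
−0.301·log₂(0.301) = 0.5214
−0.210·log₂(0.210) = 0.4728
−0.290·log₂(0.290) = 0.5179
−0.199·log₂(0.199) = 0.4635
Sum ≈ 1.9756 → 1.976 bits.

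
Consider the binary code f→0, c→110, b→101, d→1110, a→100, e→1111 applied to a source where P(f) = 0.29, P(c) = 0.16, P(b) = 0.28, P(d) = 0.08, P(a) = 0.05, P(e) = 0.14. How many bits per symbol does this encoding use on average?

2.64 bits/symbol

L̄ = Σ pᵢ·ℓᵢ = 0.29·1 + 0.16·3 + 0.28·3 + 0.08·4 + 0.05·3 + 0.14·4 = 2.64 bits/symbol.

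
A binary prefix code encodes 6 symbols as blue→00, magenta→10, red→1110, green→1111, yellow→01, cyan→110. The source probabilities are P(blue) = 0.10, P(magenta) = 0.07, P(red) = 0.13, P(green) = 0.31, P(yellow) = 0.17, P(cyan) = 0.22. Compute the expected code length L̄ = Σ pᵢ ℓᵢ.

3.1 bits/symbol

L̄ = Σ pᵢ·ℓᵢ = 0.10·2 + 0.07·2 + 0.13·4 + 0.31·4 + 0.17·2 + 0.22·3 = 3.1 bits/symbol.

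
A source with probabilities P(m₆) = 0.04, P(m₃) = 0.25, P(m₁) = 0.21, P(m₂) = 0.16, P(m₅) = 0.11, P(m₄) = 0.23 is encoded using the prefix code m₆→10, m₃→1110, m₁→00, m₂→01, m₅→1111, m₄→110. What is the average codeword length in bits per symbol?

2.95 bits/symbol

L̄ = Σ pᵢ·ℓᵢ = 0.04·2 + 0.25·4 + 0.21·2 + 0.16·2 + 0.11·4 + 0.23·3 = 2.95 bits/symbol.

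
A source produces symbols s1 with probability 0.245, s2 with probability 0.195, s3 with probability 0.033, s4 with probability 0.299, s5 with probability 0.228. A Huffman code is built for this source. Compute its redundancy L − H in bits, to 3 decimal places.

Entropy H = −Σ p log₂ p ≈ 2.1265 bits.
Huffman merges: 33/1000+39/200→57/250; 57/250+57/250→57/125; 49/200+299/1000→68/125; 57/125+68/125→1. L = 557/250 ≈ 2.2280.
L − H = 2.2280 − 2.1265 = 0.101 bits.

0.101 bits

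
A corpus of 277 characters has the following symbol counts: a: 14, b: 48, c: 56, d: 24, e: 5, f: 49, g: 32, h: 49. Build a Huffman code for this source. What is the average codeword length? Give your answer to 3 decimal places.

2.845 bits/symbol

Probabilities are the counts divided by 277.
Repeatedly combine the two least-probable nodes; the expected code length is the sum of the merged weights.
merge 5/277 + 14/277 → 19/277
merge 19/277 + 24/277 → 43/277
merge 32/277 + 43/277 → 75/277
merge 48/277 + 49/277 → 97/277
merge 49/277 + 56/277 → 105/277
merge 75/277 + 97/277 → 172/277
merge 105/277 + 172/277 → 1
L = 19/277 + 43/277 + 75/277 + 97/277 + 105/277 + 172/277 + 1 = 788/277 ≈ 2.845 bits/symbol.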